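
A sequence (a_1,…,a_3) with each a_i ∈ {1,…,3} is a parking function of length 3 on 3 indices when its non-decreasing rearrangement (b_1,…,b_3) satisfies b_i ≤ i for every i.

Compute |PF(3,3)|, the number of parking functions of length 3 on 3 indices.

#PF = (3+1−3)·(3+1)^{3−1} = 1 · 16 = 16 (Konheim–Weiss)
One tuple (1,2,1) → sorted (1,1,2): b_i ≤ i ∀i, a PF.

16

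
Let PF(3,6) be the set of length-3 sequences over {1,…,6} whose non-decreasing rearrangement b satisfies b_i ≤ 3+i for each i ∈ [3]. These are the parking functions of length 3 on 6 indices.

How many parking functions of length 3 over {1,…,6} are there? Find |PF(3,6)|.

196

|PF| = (6+1−3)·(6+1)^{3−1} = 4·49 = 196
E.g. (4,6,2) → sorted (2,4,6): b_i ≤ 3+i ∀i, a PF.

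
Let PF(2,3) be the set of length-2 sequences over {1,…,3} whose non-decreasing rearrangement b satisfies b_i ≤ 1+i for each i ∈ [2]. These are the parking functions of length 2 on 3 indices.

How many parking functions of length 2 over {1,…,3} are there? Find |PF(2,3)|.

8

Count = 2·4^1 = 2 · 4 = 8 (Konheim–Weiss)
One tuple (3,2) → sorted (2,3): b_i ≤ 1+i ∀i, a PF.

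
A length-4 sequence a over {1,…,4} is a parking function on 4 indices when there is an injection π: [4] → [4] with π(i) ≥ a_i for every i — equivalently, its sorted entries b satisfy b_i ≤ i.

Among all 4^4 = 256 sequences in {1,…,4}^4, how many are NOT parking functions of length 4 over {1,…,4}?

131

#PF = (4−4+1)·(4+1)^(4−1) = 1·125 = 125 (Pollak)
E.g. (2,4,2,3) → sorted (2,2,3,4): b_1=2>1, not a PF.
4^4 − 125 = 256 − 125 = 131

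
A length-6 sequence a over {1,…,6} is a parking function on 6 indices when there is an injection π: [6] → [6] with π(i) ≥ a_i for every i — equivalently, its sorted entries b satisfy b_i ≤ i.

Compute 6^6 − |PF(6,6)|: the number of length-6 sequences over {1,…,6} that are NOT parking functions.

29849

#PF = (6−6+1)·(6+1)^(6−1) = 1 · 16807 = 16807 [KW]
Example (2,6,2,4,5,5) → sorted (2,2,4,5,5,6): b_1=2>1, not a PF.
Total 46656; non-PF = 46656−16807 = 29849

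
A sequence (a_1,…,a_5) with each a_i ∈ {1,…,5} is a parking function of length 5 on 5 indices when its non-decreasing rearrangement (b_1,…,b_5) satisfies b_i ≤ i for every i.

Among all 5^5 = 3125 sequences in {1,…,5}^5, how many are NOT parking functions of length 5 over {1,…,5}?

|PF(5,5)| = (5−5+1)·(5+1)^(5−1) = 1 · 1296 = 1296 (Pollak)
E.g. (3,3,3,3,4) → sorted (3,3,3,3,4): b_1=3>1, not a PF.
So 3125 − 1296 = 1829 fail.

1829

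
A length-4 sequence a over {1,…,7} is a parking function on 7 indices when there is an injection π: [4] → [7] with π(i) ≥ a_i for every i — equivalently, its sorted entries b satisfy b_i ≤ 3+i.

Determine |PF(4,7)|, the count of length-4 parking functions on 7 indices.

2048

|PF(4,7)| = (7−4+1)·(7+1)^(4−1) = 4 · 512 = 2048 (Pollak)
Example (6,4,3,7) → sorted (3,4,6,7): b_i ≤ 3+i ∀i, a PF.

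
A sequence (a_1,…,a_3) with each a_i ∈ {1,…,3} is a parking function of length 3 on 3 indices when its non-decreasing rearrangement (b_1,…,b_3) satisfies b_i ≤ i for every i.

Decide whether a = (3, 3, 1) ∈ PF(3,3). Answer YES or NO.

Sorted: b = (1, 3, 3).
  b_1=1 ≤ 1
  b_2=3 > 2
  fails at i=2 ⇒ NO

NO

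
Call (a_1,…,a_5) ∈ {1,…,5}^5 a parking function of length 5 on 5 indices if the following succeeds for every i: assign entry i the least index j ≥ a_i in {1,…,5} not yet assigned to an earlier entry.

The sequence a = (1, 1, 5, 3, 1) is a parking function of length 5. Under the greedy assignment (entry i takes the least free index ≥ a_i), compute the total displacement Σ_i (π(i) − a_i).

Σπ = 5·6/2 = 15 (π permutes [5]); Σa = 1+1+5+3+1 = 11; disp = 15−11 = 4.

4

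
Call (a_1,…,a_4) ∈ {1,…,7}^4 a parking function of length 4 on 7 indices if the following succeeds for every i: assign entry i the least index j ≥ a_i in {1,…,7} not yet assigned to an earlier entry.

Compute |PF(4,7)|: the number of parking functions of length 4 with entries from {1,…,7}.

|PF| = (7+1−4)·(7+1)^{4−1} = 4 · 512 = 2048
Check (3,7,5,5) → sorted (3,5,5,7): b_i ≤ 3+i ∀i, a PF.

2048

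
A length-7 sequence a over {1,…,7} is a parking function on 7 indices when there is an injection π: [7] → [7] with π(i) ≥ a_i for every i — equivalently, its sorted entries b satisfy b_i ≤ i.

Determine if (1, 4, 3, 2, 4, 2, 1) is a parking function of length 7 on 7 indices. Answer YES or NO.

Rearranged: b = (1, 1, 2, 2, 3, 4, 4).
  b_1=1 ≤ 1
  b_2=1 ≤ 2
  b_3=2 ≤ 3
  b_4=2 ≤ 4
  b_5=3 ≤ 5
  b_6=4 ≤ 6
  b_7=4 ≤ 7
All bounds hold ⇒ YES

YES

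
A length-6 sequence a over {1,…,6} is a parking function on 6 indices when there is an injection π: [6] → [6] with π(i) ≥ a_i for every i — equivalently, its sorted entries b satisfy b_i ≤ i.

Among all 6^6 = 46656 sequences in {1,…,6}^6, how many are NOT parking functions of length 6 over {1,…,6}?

|PF| = 1·7^5 = 1 · 16807 = 16807 (Konheim–Weiss)
One tuple (5,2,6,5,6,1) → sorted (1,2,5,5,6,6): b_3=5>3, not a PF.
6^6 − 16807 = 46656 − 16807 = 29849

29849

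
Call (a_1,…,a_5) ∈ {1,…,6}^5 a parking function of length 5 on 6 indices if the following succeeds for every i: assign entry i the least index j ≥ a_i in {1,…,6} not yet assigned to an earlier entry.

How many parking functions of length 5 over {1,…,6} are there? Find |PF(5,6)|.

#PF = (6−5+1)·(6+1)^(5−1) = 2·2401 = 4802 (Pollak)
E.g. (2,4,3,5,1) → sorted (1,2,3,4,5): b_i ≤ 1+i ∀i, a PF.

4802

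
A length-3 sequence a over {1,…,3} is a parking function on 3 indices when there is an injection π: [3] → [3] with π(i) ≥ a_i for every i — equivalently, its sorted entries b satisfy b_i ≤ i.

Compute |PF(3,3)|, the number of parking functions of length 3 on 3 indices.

16

|PF(3,3)| = (3+1−3)·(3+1)^{3−1} = 1×16 = 16 (Pollak)
Check (2,1,3) → sorted (1,2,3): b_i ≤ i ∀i, a PF.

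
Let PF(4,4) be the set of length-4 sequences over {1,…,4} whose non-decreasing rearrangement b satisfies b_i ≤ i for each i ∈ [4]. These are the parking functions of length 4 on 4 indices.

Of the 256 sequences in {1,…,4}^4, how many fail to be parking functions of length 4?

|PF| = (4+1−4)·(4+1)^{4−1} = 1 · 125 = 125 (Pollak)
Example (4,4,2,3) → sorted (2,3,4,4): b_1=2>1, not a PF.
So 256 − 125 = 131 fail.

131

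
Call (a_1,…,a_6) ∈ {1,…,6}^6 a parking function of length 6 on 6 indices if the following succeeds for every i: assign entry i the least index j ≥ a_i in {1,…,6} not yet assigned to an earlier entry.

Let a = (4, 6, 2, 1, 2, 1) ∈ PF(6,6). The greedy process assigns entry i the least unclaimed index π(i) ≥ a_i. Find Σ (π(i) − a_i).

Σπ = 21 ({1..6} each once); Σa = 4+6+2+1+2+1 = 16; disp = 21−16 = 5.

5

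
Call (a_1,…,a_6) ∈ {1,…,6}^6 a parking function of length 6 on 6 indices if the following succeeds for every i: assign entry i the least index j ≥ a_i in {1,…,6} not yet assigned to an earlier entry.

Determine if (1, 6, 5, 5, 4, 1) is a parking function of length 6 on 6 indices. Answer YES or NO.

Rearranged: b = (1, 1, 4, 5, 5, 6).
  b_1=1 ≤ 1
  b_2=1 ≤ 2
  b_3=4 > 3
  fails at i=3 ⇒ NO

NO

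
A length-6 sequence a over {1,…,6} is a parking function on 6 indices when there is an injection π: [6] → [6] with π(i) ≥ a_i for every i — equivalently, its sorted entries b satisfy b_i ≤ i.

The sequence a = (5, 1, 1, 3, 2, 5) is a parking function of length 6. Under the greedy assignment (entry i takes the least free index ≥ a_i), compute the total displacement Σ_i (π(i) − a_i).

4

Σπ = 6·7/2 = 21 (π permutes [6]); Σa = 5+1+1+3+2+5 = 17; disp = 21−17 = 4.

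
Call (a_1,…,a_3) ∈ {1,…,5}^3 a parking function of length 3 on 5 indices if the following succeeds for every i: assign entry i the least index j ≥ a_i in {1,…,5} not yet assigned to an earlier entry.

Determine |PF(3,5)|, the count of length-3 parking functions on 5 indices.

108

#PF = (5−3+1)·(5+1)^(3−1) = 3·36 = 108 [KW]
One tuple (4,5,2) → sorted (2,4,5): b_i ≤ 2+i ∀i, a PF.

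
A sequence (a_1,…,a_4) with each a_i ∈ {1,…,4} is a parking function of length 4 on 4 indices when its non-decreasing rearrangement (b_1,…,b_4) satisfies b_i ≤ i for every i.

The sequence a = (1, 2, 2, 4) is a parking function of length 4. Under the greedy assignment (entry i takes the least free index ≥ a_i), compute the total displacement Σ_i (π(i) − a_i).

Σπ(i) = 1+…+4 = 10; Σa = 1+2+2+4 = 9; disp = 10−9 = 1.

1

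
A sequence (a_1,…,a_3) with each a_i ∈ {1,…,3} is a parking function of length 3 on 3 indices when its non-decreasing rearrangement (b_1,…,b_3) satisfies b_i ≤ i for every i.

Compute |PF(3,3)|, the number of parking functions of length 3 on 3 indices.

16

|PF| = (3+1−3)·(3+1)^{3−1} = 1 · 16 = 16
Example (1,3,2) → sorted (1,2,3): b_i ≤ i ∀i, a PF.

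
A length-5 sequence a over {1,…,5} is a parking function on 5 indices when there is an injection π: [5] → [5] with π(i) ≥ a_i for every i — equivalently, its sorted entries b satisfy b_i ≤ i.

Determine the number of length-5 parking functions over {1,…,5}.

|PF(5,5)| = (6−5)·6^(5−1) = 1 · 1296 = 1296 [KW]
Check (1,2,1,5,3) → sorted (1,1,2,3,5): b_i ≤ i ∀i, a PF.

1296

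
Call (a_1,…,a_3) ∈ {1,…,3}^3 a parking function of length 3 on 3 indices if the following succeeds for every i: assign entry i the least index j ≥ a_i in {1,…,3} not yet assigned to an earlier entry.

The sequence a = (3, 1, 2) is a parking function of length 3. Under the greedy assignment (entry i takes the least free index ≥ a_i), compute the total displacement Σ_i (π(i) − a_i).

0

Σπ = 3·4/2 = 6 (π permutes [3]); Σa = 3+1+2 = 6; disp = 6−6 = 0.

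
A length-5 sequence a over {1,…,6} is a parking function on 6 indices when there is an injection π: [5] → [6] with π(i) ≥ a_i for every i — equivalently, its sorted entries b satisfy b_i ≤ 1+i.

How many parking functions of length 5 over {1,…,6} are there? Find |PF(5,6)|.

|PF(5,6)| = (7−5)·7^(5−1) = 2·2401 = 4802 (Konheim–Weiss)
One tuple (5,4,5,1,2) → sorted (1,2,4,5,5): b_i ≤ 1+i ∀i, a PF.

4802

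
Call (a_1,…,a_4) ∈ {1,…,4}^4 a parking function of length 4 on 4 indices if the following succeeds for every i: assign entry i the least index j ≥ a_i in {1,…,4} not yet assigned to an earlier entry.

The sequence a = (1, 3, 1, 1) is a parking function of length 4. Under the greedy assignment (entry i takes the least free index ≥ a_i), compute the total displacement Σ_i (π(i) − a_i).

4

Σπ = 10 ({1..4} each once); Σa = 1+3+1+1 = 6; disp = 10−6 = 4.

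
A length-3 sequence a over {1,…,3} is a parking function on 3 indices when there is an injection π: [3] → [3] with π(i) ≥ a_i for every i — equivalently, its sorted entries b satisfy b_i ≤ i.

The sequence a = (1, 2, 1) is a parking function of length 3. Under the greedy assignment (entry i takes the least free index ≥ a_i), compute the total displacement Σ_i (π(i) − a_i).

2

Σπ(i) = 1+…+3 = 6; Σa = 1+2+1 = 4; disp = 6−4 = 2.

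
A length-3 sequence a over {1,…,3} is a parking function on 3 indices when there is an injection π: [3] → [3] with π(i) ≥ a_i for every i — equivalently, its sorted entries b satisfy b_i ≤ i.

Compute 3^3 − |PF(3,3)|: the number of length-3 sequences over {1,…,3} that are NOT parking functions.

11

|PF(3,3)| = 1·4^2 = 1·16 = 16 (Pollak)
Check (3,3,3) → sorted (3,3,3): b_1=3>1, not a PF.
So 27 − 16 = 11 fail.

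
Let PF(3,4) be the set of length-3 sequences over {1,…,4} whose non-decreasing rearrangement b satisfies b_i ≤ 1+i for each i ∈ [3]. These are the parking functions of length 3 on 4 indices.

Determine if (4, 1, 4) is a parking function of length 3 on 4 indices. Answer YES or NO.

NO

Order a: b = (1, 4, 4).
  b_1=1 ≤ 2
  b_2=4 > 3
  fails at i=2 ⇒ NO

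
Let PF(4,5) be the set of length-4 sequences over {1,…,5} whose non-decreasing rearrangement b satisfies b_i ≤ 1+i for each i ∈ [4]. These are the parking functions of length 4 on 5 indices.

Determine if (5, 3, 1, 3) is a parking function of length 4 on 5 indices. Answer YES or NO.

YES

Order a: b = (1, 3, 3, 5).
  b_1=1 ≤ 2
  b_2=3 ≤ 3
  b_3=3 ≤ 4
  b_4=5 ≤ 5
All bounds hold ⇒ YES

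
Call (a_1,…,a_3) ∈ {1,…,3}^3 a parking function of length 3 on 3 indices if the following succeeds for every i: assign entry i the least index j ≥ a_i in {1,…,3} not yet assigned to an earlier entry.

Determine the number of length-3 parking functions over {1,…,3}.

Count = (3+1−3)·(3+1)^{3−1} = 1·16 = 16 [KW]
Example (2,1,2) → sorted (1,2,2): b_i ≤ i ∀i, a PF.

16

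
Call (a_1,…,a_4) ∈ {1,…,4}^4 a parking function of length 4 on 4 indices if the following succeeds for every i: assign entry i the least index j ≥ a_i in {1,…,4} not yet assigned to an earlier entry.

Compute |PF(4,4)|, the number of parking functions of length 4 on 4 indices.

125

Count = (4−4+1)·(4+1)^(4−1) = 1·125 = 125 (Pollak)
Example (2,1,4,2) → sorted (1,2,2,4): b_i ≤ i ∀i, a PF.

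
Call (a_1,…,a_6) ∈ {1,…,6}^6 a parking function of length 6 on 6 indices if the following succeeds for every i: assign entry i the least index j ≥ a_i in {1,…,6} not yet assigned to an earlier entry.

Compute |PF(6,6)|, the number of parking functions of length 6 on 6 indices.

16807

Count = (7−6)·7^(6−1) = 1 · 16807 = 16807 [KW]
E.g. (4,1,3,6,4,1) → sorted (1,1,3,4,4,6): b_i ≤ i ∀i, a PF.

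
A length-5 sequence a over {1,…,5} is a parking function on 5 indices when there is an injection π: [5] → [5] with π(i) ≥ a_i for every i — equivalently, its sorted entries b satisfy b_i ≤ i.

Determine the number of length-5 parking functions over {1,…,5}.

1296

Count = (6−5)·6^(5−1) = 1×1296 = 1296
Example (4,2,1,3,2) → sorted (1,2,2,3,4): b_i ≤ i ∀i, a PF.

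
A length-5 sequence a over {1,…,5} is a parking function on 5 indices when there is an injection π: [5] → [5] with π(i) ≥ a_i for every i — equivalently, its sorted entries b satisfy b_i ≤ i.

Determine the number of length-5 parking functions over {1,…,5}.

Count = (5+1−5)·(5+1)^{5−1} = 1×1296 = 1296 (Konheim–Weiss)
One tuple (1,4,2,2,2) → sorted (1,2,2,2,4): b_i ≤ i ∀i, a PF.

1296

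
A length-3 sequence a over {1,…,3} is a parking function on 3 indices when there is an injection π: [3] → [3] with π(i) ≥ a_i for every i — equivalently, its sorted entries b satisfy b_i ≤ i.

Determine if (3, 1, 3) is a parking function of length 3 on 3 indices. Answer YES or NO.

NO

Sorted: b = (1, 3, 3).
  b_1=1 ≤ 1
  b_2=3 > 2
  fails at i=2 ⇒ NO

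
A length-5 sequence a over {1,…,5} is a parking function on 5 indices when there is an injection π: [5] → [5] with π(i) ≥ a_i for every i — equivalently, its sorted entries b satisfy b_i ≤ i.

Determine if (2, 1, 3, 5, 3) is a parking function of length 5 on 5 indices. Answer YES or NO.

Rearranged: b = (1, 2, 3, 3, 5).
  b_1=1 ≤ 1
  b_2=2 ≤ 2
  b_3=3 ≤ 3
  b_4=3 ≤ 4
  b_5=5 ≤ 5
All bounds hold ⇒ YES

YES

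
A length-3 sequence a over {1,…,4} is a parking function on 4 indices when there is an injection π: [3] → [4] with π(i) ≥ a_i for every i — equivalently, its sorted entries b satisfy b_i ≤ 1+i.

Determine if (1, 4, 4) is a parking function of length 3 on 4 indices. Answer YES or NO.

Order a: b = (1, 4, 4).
  b_1=1 ≤ 2
  b_2=4 > 3
  fails at i=2 ⇒ NO

NO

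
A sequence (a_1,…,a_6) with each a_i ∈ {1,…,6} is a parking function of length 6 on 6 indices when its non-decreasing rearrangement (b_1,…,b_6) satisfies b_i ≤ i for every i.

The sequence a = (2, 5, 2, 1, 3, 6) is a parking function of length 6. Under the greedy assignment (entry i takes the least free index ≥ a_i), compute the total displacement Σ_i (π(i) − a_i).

2

Σπ(i) = 1+…+6 = 21; Σa = 2+5+2+1+3+6 = 19; disp = 21−19 = 2.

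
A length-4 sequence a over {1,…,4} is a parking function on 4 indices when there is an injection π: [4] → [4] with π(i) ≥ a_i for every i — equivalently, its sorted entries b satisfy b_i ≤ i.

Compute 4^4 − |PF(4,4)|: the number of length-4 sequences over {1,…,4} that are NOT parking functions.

131

|PF| = (4−4+1)·(4+1)^(4−1) = 1 · 125 = 125 [KW]
Example (2,2,3,4) → sorted (2,2,3,4): b_1=2>1, not a PF.
Total 256; non-PF = 256−125 = 131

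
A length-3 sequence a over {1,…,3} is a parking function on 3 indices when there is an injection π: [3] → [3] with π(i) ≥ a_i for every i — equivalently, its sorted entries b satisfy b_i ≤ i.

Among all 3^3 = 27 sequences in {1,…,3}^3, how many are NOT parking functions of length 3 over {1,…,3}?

|PF| = 1·4^2 = 1·16 = 16 (Konheim–Weiss)
Check (3,2,3) → sorted (2,3,3): b_1=2>1, not a PF.
So 27 − 16 = 11 fail.

11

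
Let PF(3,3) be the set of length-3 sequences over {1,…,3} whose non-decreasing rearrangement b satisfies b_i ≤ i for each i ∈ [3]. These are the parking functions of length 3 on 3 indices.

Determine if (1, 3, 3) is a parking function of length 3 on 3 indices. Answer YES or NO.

NO

Sorted: b = (1, 3, 3).
  b_1=1 ≤ 1
  b_2=3 > 2
  fails at i=2 ⇒ NO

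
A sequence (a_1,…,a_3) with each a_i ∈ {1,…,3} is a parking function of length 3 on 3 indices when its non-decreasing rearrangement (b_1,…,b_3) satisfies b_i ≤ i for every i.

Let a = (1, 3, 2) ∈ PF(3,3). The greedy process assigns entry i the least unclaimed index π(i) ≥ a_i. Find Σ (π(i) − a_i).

Σπ = 3·4/2 = 6 (π permutes [3]); Σa = 1+3+2 = 6; disp = 6−6 = 0.

0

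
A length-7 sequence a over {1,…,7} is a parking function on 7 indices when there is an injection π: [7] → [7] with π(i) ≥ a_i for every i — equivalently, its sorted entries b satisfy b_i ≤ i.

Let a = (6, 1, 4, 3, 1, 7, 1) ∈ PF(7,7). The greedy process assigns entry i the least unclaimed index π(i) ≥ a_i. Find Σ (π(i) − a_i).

Σπ = 7·8/2 = 28 (π permutes [7]); Σa = 6+1+4+3+1+7+1 = 23; disp = 28−23 = 5.

5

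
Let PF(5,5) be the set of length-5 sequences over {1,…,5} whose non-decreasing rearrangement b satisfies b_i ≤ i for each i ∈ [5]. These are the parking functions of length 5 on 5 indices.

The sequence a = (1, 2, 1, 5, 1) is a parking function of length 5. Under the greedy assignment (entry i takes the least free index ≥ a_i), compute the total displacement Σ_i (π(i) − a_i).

Σπ(i) = 1+…+5 = 15; Σa = 1+2+1+5+1 = 10; disp = 15−10 = 5.

5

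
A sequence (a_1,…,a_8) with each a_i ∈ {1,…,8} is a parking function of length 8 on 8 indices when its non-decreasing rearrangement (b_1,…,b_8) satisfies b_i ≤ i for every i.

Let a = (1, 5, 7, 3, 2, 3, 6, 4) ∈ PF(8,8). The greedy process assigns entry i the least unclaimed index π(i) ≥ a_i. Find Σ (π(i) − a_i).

5

Σπ(i) = 1+…+8 = 36; Σa = 1+5+7+3+2+3+6+4 = 31; disp = 36−31 = 5.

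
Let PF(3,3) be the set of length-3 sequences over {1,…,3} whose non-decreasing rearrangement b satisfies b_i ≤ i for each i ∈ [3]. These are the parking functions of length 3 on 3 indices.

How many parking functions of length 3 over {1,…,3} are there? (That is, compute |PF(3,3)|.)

Count = (3+1−3)·(3+1)^{3−1} = 1×16 = 16 (Konheim–Weiss)
Example (1,2,2) → sorted (1,2,2): b_i ≤ i ∀i, a PF.

16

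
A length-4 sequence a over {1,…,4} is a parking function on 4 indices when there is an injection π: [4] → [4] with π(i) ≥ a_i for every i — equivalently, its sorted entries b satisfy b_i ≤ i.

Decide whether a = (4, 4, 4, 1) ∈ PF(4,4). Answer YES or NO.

NO

Rearranged: b = (1, 4, 4, 4).
  b_1=1 ≤ 1
  b_2=4 > 2
  fails at i=2 ⇒ NO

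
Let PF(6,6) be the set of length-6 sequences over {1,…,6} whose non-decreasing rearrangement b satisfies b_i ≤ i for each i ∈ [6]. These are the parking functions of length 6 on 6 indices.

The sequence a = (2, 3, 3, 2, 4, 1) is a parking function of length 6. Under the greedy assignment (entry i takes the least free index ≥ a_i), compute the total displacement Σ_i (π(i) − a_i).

6

Σπ(i) = 1+…+6 = 21; Σa = 2+3+3+2+4+1 = 15; disp = 21−15 = 6.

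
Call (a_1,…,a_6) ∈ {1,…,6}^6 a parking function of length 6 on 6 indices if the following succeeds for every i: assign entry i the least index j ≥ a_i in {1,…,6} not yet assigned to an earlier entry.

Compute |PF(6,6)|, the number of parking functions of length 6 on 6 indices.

16807

|PF(6,6)| = (6−6+1)·(6+1)^(6−1) = 1·16807 = 16807 (Konheim–Weiss)
E.g. (1,1,1,4,6,1) → sorted (1,1,1,1,4,6): b_i ≤ i ∀i, a PF.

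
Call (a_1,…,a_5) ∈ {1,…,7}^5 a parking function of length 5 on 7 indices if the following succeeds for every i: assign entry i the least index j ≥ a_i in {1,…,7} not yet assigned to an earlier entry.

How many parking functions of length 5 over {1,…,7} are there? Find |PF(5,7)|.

Count = (8−5)·8^(5−1) = 3·4096 = 12288 (Konheim–Weiss)
Example (2,6,2,1,6) → sorted (1,2,2,6,6): b_i ≤ 2+i ∀i, a PF.

12288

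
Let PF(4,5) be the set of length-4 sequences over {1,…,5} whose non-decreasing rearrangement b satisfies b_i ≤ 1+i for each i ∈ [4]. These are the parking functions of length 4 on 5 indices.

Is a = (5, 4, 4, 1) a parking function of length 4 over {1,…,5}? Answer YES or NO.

Rearranged: b = (1, 4, 4, 5).
  b_1=1 ≤ 2
  b_2=4 > 3
  fails at i=2 ⇒ NO

NO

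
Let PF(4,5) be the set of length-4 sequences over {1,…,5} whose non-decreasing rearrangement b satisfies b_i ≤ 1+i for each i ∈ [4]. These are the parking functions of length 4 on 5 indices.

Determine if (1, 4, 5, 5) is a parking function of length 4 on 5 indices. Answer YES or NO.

Order a: b = (1, 4, 5, 5).
  b_1=1 ≤ 2
  b_2=4 > 3
  fails at i=2 ⇒ NO

NO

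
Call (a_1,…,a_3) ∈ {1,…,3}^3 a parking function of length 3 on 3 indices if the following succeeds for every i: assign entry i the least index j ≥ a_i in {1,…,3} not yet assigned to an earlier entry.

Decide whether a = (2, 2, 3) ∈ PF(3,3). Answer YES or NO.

Sorted: b = (2, 2, 3).
  b_1=2 > 1
  fails at i=1 ⇒ NO

NO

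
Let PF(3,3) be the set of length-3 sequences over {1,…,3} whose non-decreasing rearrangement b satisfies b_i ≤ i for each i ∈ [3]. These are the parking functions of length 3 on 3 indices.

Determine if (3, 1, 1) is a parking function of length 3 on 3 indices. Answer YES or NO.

Order a: b = (1, 1, 3).
  b_1=1 ≤ 1
  b_2=1 ≤ 2
  b_3=3 ≤ 3
All bounds hold ⇒ YES

YES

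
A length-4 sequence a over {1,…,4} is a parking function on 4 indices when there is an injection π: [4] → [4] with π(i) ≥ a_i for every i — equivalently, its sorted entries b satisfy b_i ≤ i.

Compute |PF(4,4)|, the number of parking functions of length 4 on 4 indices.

#PF = (4+1−4)·(4+1)^{4−1} = 1×125 = 125 (Pollak)
One tuple (2,1,3,4) → sorted (1,2,3,4): b_i ≤ i ∀i, a PF.

125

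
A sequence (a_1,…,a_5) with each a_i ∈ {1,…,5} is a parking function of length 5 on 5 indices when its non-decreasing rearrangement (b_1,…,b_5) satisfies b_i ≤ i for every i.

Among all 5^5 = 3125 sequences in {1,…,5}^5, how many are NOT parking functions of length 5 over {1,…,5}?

|PF(5,5)| = (5−5+1)·(5+1)^(5−1) = 1 · 1296 = 1296
E.g. (2,4,3,3,5) → sorted (2,3,3,4,5): b_1=2>1, not a PF.
Total 3125; non-PF = 3125−1296 = 1829

1829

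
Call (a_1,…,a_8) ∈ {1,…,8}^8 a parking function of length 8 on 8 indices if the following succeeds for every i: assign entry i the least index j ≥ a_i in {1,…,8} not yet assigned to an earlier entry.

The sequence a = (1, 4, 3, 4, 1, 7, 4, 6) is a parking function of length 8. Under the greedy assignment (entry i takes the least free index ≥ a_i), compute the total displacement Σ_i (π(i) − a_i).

6

Σπ(i) = 1+…+8 = 36; Σa = 1+4+3+4+1+7+4+6 = 30; disp = 36−30 = 6.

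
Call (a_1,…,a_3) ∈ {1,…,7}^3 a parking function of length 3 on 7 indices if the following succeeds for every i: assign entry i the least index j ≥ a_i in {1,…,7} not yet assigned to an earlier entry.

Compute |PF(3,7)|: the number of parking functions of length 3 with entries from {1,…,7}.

Count = (7+1−3)·(7+1)^{3−1} = 5·64 = 320
One tuple (6,2,6) → sorted (2,6,6): b_i ≤ 4+i ∀i, a PF.

320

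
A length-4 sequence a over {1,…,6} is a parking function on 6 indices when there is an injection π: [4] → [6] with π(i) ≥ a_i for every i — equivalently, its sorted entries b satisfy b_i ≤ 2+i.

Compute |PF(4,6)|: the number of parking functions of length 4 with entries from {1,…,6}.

|PF| = (6+1−4)·(6+1)^{4−1} = 3·343 = 1029 (Konheim–Weiss)
One tuple (5,1,4,5) → sorted (1,4,5,5): b_i ≤ 2+i ∀i, a PF.

1029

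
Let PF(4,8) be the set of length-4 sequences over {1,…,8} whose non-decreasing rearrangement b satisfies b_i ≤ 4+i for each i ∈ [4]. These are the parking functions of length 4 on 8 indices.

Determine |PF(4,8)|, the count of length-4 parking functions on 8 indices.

Count = (8+1−4)·(8+1)^{4−1} = 5×729 = 3645 (Pollak)
Check (1,6,3,5) → sorted (1,3,5,6): b_i ≤ 4+i ∀i, a PF.

3645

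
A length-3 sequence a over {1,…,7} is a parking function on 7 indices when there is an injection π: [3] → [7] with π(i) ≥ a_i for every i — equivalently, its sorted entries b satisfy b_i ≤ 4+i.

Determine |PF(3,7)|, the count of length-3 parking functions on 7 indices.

|PF| = (7+1−3)·(7+1)^{3−1} = 5·64 = 320
Example (3,4,4) → sorted (3,4,4): b_i ≤ 4+i ∀i, a PF.

320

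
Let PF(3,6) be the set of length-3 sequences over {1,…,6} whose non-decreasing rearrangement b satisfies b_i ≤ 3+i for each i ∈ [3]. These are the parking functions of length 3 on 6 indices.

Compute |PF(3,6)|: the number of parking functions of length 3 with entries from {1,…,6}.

|PF(3,6)| = 4·7^2 = 4·49 = 196 [KW]
Check (2,5,6) → sorted (2,5,6): b_i ≤ 3+i ∀i, a PF.

196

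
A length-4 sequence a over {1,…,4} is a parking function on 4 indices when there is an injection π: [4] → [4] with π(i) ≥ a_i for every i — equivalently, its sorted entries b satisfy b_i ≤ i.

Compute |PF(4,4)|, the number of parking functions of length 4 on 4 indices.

Count = (4−4+1)·(4+1)^(4−1) = 1×125 = 125 (Pollak)
E.g. (3,2,1,2) → sorted (1,2,2,3): b_i ≤ i ∀i, a PF.

125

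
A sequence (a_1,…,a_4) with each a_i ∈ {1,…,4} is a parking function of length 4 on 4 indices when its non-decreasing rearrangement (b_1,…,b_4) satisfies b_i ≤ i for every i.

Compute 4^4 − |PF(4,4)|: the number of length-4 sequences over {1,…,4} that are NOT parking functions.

|PF(4,4)| = 1·5^3 = 1×125 = 125 (Konheim–Weiss)
Example (3,4,3,3) → sorted (3,3,3,4): b_1=3>1, not a PF.
4^4 − 125 = 256 − 125 = 131

131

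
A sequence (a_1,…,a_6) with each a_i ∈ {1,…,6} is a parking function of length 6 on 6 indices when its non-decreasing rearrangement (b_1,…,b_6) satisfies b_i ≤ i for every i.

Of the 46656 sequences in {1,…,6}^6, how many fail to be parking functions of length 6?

29849

#PF = 1·7^5 = 1 · 16807 = 16807 [KW]
One tuple (6,1,1,6,5,6) → sorted (1,1,5,6,6,6): b_3=5>3, not a PF.
6^6 − 16807 = 46656 − 16807 = 29849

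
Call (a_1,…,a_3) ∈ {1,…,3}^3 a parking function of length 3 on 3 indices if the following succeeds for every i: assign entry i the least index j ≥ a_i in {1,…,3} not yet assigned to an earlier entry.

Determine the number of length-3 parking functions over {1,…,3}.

Count = (3+1−3)·(3+1)^{3−1} = 1 · 16 = 16
Example (2,3,1) → sorted (1,2,3): b_i ≤ i ∀i, a PF.

16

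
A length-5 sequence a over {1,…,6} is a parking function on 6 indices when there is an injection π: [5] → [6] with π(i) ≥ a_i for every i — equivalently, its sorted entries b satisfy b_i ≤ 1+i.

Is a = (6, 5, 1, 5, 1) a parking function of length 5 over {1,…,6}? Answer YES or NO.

Rearranged: b = (1, 1, 5, 5, 6).
  b_1=1 ≤ 2
  b_2=1 ≤ 3
  b_3=5 > 4
  fails at i=3 ⇒ NO

NO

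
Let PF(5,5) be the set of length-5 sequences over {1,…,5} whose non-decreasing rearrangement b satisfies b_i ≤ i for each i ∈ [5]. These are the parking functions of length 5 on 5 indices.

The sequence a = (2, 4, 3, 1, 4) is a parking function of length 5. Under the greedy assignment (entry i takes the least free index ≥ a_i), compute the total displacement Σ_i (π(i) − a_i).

1

Σπ(i) = 1+…+5 = 15; Σa = 2+4+3+1+4 = 14; disp = 15−14 = 1.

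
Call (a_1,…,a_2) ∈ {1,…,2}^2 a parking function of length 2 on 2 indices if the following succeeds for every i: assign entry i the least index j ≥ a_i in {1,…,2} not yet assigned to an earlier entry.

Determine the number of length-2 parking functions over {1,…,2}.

|PF(2,2)| = (2−2+1)·(2+1)^(2−1) = 1×3 = 3 (Konheim–Weiss)
Check (1,1) → sorted (1,1): b_i ≤ i ∀i, a PF.

3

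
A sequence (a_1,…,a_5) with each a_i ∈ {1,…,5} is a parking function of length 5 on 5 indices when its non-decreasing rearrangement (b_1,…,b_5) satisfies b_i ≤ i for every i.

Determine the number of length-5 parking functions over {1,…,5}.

Count = (5−5+1)·(5+1)^(5−1) = 1×1296 = 1296 (Konheim–Weiss)
Example (2,3,4,1,3) → sorted (1,2,3,3,4): b_i ≤ i ∀i, a PF.

1296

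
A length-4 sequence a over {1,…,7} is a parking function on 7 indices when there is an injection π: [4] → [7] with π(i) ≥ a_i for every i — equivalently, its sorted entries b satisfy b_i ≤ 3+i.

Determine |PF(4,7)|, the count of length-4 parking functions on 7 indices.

|PF| = (7−4+1)·(7+1)^(4−1) = 4×512 = 2048
Example (1,5,5,2) → sorted (1,2,5,5): b_i ≤ 3+i ∀i, a PF.

2048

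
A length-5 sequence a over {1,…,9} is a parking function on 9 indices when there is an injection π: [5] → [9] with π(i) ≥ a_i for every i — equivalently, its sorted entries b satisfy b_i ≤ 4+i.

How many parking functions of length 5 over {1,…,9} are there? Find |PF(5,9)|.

|PF(5,9)| = 5·10^4 = 5·10000 = 50000 (Konheim–Weiss)
Example (3,1,9,2,8) → sorted (1,2,3,8,9): b_i ≤ 4+i ∀i, a PF.

50000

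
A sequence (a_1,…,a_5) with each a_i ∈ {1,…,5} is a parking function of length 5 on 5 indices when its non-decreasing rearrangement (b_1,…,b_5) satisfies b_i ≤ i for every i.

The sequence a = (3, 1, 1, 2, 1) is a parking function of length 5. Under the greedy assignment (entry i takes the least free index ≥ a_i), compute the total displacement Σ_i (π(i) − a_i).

7

Σπ(i) = 1+…+5 = 15; Σa = 3+1+1+2+1 = 8; disp = 15−8 = 7.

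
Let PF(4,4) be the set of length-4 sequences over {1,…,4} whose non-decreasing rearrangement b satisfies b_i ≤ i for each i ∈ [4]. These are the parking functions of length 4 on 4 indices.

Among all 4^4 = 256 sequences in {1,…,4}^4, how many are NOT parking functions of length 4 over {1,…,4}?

|PF| = (4−4+1)·(4+1)^(4−1) = 1×125 = 125 (Konheim–Weiss)
Check (2,3,3,3) → sorted (2,3,3,3): b_1=2>1, not a PF.
4^4 − 125 = 256 − 125 = 131

131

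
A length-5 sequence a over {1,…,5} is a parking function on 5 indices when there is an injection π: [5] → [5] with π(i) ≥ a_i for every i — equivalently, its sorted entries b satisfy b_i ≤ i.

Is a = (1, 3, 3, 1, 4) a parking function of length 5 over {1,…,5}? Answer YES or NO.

Order a: b = (1, 1, 3, 3, 4).
  b_1=1 ≤ 1
  b_2=1 ≤ 2
  b_3=3 ≤ 3
  b_4=3 ≤ 4
  b_5=4 ≤ 5
All bounds hold ⇒ YES

YES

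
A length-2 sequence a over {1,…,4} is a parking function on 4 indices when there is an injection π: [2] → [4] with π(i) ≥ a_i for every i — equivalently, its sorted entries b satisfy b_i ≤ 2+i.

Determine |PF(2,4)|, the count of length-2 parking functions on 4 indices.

15

Count = (4−2+1)·(4+1)^(2−1) = 3·5 = 15 (Pollak)
E.g. (3,3) → sorted (3,3): b_i ≤ 2+i ∀i, a PF.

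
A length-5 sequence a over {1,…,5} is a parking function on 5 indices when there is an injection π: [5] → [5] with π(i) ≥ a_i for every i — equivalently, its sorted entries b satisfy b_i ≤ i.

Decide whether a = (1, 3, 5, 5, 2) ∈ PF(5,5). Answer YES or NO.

Rearranged: b = (1, 2, 3, 5, 5).
  b_1=1 ≤ 1
  b_2=2 ≤ 2
  b_3=3 ≤ 3
  b_4=5 > 4
  fails at i=4 ⇒ NO

NO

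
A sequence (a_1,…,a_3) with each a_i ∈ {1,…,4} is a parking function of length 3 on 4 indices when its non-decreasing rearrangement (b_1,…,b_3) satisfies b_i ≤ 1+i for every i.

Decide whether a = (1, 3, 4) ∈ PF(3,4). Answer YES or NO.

Rearranged: b = (1, 3, 4).
  b_1=1 ≤ 2
  b_2=3 ≤ 3
  b_3=4 ≤ 4
All bounds hold ⇒ YES

YES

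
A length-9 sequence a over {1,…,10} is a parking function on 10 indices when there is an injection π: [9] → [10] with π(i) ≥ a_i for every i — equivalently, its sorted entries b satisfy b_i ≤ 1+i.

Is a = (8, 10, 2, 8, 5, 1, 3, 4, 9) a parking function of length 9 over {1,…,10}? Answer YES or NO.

NO

Rearranged: b = (1, 2, 3, 4, 5, 8, 8, 9, 10).
  b_1=1 ≤ 2
  b_2=2 ≤ 3
  b_3=3 ≤ 4
  b_4=4 ≤ 5
  b_5=5 ≤ 6
  b_6=8 > 7
  fails at i=6 ⇒ NO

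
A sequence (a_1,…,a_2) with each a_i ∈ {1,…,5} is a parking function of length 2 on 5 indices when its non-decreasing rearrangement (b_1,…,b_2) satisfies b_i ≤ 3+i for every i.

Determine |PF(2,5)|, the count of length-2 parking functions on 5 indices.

#PF = (5−2+1)·(5+1)^(2−1) = 4×6 = 24 (Pollak)
Example (1,2) → sorted (1,2): b_i ≤ 3+i ∀i, a PF.

24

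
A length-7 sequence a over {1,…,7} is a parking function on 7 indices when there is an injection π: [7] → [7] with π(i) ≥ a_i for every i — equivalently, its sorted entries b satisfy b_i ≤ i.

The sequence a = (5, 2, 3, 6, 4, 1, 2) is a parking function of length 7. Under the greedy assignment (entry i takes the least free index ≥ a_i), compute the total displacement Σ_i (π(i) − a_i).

5

Σπ = 28 ({1..7} each once); Σa = 5+2+3+6+4+1+2 = 23; disp = 28−23 = 5.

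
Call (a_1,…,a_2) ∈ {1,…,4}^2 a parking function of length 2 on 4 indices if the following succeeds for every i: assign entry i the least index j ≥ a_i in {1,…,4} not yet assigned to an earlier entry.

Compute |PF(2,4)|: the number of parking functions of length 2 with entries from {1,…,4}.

|PF| = 3·5^1 = 3 · 5 = 15 (Konheim–Weiss)
Example (2,4) → sorted (2,4): b_i ≤ 2+i ∀i, a PF.

15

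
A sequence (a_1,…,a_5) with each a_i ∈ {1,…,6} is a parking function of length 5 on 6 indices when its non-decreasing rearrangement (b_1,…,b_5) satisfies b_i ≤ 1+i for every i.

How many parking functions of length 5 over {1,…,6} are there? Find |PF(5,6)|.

|PF(5,6)| = (6+1−5)·(6+1)^{5−1} = 2·2401 = 4802 [KW]
E.g. (4,1,3,1,1) → sorted (1,1,1,3,4): b_i ≤ 1+i ∀i, a PF.

4802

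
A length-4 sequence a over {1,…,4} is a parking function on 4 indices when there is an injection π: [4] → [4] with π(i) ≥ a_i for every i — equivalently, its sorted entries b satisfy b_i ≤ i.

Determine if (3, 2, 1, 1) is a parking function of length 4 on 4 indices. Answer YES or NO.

YES

Order a: b = (1, 1, 2, 3).
  b_1=1 ≤ 1
  b_2=1 ≤ 2
  b_3=2 ≤ 3
  b_4=3 ≤ 4
All bounds hold ⇒ YES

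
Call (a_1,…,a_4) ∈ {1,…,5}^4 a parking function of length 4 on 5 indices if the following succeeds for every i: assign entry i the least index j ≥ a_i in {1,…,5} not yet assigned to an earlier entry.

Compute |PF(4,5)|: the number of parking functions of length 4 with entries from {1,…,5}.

432

Count = (6−4)·6^(4−1) = 2 · 216 = 432
Example (5,4,3,2) → sorted (2,3,4,5): b_i ≤ 1+i ∀i, a PF.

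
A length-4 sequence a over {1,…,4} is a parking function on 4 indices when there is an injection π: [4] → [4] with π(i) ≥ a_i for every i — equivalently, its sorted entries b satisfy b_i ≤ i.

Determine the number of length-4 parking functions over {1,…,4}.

|PF| = (5−4)·5^(4−1) = 1·125 = 125 (Pollak)
Check (2,3,3,1) → sorted (1,2,3,3): b_i ≤ i ∀i, a PF.

125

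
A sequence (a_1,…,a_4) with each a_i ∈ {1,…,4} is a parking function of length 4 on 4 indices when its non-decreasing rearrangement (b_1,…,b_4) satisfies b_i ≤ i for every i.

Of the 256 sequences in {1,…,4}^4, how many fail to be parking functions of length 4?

131

#PF = (5−4)·5^(4−1) = 1 · 125 = 125 (Pollak)
E.g. (4,2,3,4) → sorted (2,3,4,4): b_1=2>1, not a PF.
4^4 − 125 = 256 − 125 = 131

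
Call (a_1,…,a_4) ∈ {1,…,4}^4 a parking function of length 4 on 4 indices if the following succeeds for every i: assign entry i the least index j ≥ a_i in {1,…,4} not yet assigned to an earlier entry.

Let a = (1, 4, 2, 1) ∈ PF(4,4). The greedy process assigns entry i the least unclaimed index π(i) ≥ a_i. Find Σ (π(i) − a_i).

2

Σπ = 10 ({1..4} each once); Σa = 1+4+2+1 = 8; disp = 10−8 = 2.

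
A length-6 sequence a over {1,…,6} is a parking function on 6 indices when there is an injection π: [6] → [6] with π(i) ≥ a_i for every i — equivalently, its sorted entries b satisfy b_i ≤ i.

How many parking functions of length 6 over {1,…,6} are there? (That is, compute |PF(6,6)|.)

16807

|PF(6,6)| = 1·7^5 = 1 · 16807 = 16807 [KW]
Example (1,3,1,5,1,3) → sorted (1,1,1,3,3,5): b_i ≤ i ∀i, a PF.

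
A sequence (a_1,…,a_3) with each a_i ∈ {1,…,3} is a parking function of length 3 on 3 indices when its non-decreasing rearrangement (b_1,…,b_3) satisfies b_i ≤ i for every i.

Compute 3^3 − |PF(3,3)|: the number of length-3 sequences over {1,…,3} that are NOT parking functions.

#PF = 1·4^2 = 1 · 16 = 16
Example (3,2,3) → sorted (2,3,3): b_1=2>1, not a PF.
3^3 − 16 = 27 − 16 = 11

11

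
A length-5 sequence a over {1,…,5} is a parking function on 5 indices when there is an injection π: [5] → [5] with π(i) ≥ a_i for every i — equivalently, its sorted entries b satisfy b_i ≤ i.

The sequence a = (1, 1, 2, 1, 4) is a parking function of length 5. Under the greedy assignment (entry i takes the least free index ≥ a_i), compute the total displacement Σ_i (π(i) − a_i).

6

Σπ = 5·6/2 = 15 (π permutes [5]); Σa = 1+1+2+1+4 = 9; disp = 15−9 = 6.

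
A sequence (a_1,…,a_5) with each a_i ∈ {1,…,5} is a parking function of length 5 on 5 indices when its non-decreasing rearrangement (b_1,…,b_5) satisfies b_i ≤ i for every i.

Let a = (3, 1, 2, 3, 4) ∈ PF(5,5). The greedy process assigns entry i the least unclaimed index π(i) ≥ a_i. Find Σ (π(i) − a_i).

2

Σπ = 5·6/2 = 15 (π permutes [5]); Σa = 3+1+2+3+4 = 13; disp = 15−13 = 2.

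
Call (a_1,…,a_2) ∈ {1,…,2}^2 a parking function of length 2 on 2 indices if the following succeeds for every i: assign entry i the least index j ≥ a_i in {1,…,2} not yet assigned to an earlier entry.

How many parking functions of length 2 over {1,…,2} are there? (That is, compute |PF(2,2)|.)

3

Count = (2+1−2)·(2+1)^{2−1} = 1×3 = 3 (Konheim–Weiss)
Check (1,1) → sorted (1,1): b_i ≤ i ∀i, a PF.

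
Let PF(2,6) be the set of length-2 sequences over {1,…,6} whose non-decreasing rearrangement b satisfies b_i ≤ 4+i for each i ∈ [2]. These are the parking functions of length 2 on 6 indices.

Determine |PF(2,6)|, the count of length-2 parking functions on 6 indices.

35

|PF(2,6)| = (6−2+1)·(6+1)^(2−1) = 5·7 = 35 (Pollak)
E.g. (5,1) → sorted (1,5): b_i ≤ 4+i ∀i, a PF.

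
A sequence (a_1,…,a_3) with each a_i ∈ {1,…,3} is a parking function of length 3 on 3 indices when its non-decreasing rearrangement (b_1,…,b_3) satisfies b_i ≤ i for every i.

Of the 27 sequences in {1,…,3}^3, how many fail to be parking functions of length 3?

|PF(3,3)| = 1·4^2 = 1·16 = 16 (Konheim–Weiss)
E.g. (1,3,3) → sorted (1,3,3): b_2=3>2, not a PF.
So 27 − 16 = 11 fail.

11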